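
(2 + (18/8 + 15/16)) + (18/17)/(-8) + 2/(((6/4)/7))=11741/816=14.39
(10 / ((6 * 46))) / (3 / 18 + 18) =5 / 2507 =0.00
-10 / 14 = -5 / 7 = -0.71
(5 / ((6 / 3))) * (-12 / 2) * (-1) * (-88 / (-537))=440 / 179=2.46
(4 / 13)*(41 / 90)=82 / 585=0.14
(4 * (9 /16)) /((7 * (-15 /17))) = -51 /140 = -0.36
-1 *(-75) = 75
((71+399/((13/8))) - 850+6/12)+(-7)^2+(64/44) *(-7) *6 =-155885/286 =-545.05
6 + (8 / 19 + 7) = 255 / 19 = 13.42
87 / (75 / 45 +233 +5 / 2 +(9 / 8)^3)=133632 / 366475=0.36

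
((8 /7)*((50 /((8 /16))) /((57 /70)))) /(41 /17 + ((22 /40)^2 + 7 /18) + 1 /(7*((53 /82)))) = 60547200000 /1434046337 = 42.22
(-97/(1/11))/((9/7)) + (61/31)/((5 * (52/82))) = -829.27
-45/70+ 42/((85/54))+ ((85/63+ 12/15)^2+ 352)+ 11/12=2588097287/6747300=383.58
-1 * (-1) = 1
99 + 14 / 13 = 1301 / 13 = 100.08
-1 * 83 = -83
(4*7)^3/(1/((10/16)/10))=1372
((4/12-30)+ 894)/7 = 2593/21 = 123.48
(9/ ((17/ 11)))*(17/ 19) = 99/ 19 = 5.21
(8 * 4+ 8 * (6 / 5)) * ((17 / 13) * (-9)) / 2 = -1224 / 5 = -244.80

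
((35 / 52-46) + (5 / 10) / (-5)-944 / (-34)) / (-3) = 78067 / 13260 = 5.89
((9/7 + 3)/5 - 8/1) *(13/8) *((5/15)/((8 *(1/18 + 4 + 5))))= -0.05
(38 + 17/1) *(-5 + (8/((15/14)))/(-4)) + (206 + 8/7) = -3581/21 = -170.52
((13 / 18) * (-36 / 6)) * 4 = -52 / 3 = -17.33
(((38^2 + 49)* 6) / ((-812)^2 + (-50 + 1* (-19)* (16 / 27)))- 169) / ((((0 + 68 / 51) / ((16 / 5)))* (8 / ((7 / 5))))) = -70.97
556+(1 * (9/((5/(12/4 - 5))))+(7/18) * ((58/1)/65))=323357/585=552.75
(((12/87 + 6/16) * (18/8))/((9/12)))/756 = 17/8352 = 0.00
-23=-23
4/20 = 1/5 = 0.20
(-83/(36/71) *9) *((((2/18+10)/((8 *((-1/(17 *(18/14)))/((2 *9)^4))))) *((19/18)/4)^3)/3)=26798517681/1024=26170427.42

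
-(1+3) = -4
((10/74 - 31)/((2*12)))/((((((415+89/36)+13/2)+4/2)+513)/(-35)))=8565/178673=0.05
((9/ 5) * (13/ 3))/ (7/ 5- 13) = -39/ 58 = -0.67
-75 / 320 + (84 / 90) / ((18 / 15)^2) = 715 / 1728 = 0.41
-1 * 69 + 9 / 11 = -750 / 11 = -68.18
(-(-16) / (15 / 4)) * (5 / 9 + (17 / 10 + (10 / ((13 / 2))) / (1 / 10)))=75.26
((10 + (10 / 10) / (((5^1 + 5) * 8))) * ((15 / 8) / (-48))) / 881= -801 / 1804288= -0.00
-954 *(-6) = 5724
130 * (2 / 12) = 65 / 3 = 21.67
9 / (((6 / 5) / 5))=75 / 2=37.50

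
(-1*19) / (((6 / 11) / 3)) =-209 / 2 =-104.50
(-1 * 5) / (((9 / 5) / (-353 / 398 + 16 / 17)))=-9175 / 60894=-0.15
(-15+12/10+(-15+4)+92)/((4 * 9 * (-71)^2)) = 28/75615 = 0.00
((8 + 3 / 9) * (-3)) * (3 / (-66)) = 25 / 22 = 1.14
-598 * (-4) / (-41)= -2392 / 41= -58.34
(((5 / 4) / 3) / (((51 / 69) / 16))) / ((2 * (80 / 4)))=23 / 102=0.23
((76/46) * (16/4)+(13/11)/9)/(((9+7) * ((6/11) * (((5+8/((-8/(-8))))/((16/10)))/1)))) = 15347/161460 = 0.10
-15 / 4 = -3.75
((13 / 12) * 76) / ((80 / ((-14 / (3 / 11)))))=-19019 / 360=-52.83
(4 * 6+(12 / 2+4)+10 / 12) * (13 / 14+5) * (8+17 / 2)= 3407.45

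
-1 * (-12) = 12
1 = 1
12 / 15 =4 / 5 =0.80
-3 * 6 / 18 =-1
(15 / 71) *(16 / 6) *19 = 760 / 71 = 10.70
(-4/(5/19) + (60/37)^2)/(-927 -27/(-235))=2022034/149096421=0.01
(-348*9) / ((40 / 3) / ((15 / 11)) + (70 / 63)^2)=-63423 / 223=-284.41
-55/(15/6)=-22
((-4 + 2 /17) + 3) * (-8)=120 /17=7.06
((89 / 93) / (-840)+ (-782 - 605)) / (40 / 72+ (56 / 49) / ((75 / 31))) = -541762645 / 401512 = -1349.31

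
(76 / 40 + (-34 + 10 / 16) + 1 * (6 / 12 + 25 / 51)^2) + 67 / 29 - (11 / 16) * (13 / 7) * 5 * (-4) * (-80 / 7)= -47312158909 / 147840840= -320.02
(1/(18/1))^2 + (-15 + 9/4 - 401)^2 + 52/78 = 221861893/1296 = 171189.73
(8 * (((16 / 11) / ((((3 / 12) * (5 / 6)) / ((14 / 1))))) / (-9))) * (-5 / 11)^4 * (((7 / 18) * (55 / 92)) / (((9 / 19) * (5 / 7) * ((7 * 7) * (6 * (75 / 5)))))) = -425600 / 736456941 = -0.00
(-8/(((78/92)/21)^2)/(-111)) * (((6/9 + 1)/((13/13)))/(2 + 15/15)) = 4147360/168831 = 24.57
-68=-68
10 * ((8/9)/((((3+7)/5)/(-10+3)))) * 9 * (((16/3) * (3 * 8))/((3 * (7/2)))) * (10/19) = -102400/57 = -1796.49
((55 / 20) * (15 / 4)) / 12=55 / 64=0.86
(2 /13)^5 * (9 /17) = 288 /6311981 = 0.00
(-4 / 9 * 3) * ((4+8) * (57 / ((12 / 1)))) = -76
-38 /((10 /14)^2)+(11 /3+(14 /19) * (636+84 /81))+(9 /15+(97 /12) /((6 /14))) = 21445631 /51300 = 418.04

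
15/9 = 5/3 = 1.67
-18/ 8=-9/ 4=-2.25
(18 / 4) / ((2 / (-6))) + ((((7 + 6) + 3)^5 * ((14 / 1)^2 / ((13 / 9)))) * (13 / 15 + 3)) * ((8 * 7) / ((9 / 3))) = 1335063738661 / 130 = 10269721066.62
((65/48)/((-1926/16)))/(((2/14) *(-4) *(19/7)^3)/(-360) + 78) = -780325/5412663159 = -0.00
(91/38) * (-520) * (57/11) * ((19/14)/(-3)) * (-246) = -7899060/11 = -718096.36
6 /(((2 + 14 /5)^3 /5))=625 /2304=0.27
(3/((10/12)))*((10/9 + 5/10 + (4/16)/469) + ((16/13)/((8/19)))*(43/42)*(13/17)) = 223891/15946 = 14.04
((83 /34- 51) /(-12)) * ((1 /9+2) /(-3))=-31369 /11016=-2.85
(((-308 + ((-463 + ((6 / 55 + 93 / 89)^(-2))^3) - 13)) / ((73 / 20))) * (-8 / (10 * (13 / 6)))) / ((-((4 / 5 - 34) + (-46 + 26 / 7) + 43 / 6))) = 8148185725748937843242418880 / 7022895556492118444683077081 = 1.16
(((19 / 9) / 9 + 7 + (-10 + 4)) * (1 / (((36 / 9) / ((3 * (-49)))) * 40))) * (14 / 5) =-343 / 108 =-3.18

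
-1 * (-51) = 51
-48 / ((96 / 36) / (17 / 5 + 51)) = -4896 / 5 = -979.20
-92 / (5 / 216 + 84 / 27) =-19872 / 677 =-29.35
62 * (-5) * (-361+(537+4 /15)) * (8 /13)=-1311424 /39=-33626.26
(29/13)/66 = 29/858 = 0.03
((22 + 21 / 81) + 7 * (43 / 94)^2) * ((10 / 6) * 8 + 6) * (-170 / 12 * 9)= -13951646105 / 238572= -58479.81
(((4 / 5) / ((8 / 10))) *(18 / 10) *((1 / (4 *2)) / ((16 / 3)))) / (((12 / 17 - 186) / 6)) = -153 / 112000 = -0.00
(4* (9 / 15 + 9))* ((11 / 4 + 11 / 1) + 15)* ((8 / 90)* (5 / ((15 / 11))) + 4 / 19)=506368 / 855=592.24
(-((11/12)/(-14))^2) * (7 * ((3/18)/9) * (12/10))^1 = -121/181440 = -0.00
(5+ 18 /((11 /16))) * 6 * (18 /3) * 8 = 98784 /11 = 8980.36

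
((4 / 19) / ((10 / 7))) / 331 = 14 / 31445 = 0.00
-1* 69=-69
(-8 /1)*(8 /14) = -32 /7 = -4.57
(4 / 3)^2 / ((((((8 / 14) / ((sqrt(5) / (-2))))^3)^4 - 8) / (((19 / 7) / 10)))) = -117403775365625 / 1946353703229297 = -0.06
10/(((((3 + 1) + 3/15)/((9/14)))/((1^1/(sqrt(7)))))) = 75 * sqrt(7)/343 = 0.58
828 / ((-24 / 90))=-3105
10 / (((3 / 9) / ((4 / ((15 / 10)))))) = 80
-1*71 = -71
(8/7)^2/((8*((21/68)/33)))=5984/343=17.45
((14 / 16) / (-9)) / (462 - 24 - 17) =-7 / 30312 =-0.00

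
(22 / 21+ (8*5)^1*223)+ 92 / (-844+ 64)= 4059023 / 455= 8920.93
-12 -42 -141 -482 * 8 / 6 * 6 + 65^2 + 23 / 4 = 719 / 4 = 179.75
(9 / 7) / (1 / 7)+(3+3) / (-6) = 8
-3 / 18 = -1 / 6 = -0.17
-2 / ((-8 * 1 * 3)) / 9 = 1 / 108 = 0.01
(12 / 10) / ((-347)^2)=6 / 602045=0.00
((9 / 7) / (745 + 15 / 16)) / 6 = 24 / 83545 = 0.00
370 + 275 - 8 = 637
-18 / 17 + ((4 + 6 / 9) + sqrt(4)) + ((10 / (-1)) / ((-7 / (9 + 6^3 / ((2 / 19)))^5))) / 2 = 9482659128466608757 / 357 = 26562070387861649.18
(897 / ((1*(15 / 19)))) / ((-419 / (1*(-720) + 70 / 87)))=1950.24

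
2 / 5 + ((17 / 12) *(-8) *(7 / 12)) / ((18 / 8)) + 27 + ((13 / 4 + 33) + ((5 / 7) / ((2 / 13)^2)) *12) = 4795171 / 11340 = 422.85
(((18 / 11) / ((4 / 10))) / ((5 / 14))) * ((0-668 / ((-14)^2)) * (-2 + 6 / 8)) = 7515 / 154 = 48.80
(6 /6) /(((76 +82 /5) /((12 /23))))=10 /1771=0.01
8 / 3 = 2.67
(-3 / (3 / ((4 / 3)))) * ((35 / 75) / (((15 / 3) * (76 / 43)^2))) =-12943 / 324900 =-0.04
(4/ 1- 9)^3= -125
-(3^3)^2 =-729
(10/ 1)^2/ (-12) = -25/ 3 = -8.33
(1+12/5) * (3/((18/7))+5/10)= 17/3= 5.67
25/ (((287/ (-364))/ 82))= -2600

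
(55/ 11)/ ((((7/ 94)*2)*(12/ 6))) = 235/ 14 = 16.79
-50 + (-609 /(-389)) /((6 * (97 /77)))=-3757669 /75466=-49.79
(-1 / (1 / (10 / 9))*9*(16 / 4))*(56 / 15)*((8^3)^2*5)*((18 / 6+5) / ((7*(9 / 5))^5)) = -2097152000000 / 425329947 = -4930.65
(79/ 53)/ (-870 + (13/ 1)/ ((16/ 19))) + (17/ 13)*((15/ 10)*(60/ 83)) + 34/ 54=2.05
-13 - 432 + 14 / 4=-883 / 2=-441.50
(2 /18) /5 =1 /45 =0.02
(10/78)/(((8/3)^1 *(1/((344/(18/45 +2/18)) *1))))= 32.36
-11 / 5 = -2.20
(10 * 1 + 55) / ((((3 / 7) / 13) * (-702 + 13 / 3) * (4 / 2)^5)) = -0.09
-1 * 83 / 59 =-83 / 59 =-1.41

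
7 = 7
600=600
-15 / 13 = -1.15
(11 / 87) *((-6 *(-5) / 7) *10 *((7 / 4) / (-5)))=-55 / 29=-1.90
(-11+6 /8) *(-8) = 82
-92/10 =-9.20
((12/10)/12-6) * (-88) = 2596/5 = 519.20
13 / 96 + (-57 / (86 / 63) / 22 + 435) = 19672445 / 45408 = 433.24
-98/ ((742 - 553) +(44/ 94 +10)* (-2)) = -4606/ 7899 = -0.58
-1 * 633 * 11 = -6963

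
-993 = -993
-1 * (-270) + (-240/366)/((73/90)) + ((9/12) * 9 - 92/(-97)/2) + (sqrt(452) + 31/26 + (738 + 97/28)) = 2 * sqrt(113) + 40056301864/39306631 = 1040.33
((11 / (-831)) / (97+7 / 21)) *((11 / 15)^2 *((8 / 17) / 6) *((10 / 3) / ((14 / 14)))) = -2662 / 139221585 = -0.00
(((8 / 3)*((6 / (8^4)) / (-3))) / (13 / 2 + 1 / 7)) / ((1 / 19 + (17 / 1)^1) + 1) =-19 / 1749888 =-0.00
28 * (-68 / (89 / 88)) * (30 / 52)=-1256640 / 1157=-1086.12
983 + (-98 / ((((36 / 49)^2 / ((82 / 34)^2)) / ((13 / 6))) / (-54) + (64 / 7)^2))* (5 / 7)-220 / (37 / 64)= 48815579123733 / 81139943576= 601.62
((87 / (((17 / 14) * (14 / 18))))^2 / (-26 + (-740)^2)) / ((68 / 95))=58243455 / 2690231062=0.02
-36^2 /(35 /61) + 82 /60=-474049 /210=-2257.38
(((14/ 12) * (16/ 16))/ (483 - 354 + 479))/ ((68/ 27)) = 63/ 82688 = 0.00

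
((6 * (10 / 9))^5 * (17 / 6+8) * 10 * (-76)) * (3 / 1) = -79040000000 / 243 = -325267489.71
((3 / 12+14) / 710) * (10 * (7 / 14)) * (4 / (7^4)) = 57 / 340942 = 0.00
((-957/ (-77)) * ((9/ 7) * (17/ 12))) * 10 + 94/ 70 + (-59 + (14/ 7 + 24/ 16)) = 42194/ 245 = 172.22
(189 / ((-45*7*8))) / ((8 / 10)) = -3 / 32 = -0.09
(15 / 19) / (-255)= -1 / 323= -0.00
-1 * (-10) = 10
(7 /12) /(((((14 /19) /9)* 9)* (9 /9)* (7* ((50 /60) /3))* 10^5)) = 0.00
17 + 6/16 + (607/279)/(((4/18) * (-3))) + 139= 113915/744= 153.11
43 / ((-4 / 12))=-129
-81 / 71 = -1.14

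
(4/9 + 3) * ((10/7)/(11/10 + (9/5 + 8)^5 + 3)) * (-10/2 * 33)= -106562500/11864498583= -0.01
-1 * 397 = -397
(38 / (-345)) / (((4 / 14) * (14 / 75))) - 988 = -45543 / 46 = -990.07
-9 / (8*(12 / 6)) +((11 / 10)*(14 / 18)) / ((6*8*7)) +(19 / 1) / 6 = 11261 / 4320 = 2.61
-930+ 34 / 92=-42763 / 46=-929.63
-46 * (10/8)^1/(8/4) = -28.75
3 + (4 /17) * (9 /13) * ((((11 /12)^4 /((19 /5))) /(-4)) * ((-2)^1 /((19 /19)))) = 3.02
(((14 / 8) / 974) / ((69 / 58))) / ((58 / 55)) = 385 / 268824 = 0.00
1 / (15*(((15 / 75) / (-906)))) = -302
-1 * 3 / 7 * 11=-33 / 7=-4.71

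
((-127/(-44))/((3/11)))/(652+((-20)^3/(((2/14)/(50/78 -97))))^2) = 64389/177153442819966768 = 0.00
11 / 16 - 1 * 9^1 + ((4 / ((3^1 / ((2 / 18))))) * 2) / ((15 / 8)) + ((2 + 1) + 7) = 11959 / 6480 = 1.85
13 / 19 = 0.68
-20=-20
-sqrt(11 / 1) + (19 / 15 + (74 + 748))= 819.95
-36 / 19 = -1.89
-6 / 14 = -3 / 7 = -0.43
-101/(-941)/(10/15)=303/1882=0.16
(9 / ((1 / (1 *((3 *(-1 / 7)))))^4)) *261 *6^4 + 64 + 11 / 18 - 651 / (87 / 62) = 128218785283 / 1253322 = 102303.15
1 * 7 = 7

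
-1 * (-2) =2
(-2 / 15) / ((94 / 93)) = -31 / 235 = -0.13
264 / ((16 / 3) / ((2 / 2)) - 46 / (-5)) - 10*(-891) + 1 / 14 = 13624489 / 1526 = 8928.24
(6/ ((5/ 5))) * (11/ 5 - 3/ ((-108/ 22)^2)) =10087/ 810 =12.45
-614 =-614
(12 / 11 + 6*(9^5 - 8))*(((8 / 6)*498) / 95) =2476000.72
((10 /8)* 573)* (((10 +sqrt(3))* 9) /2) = 25785* sqrt(3) /8 +128925 /4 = 37813.87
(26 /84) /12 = 13 /504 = 0.03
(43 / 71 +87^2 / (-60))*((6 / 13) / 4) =-534819 / 36920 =-14.49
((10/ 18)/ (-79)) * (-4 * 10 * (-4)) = -800/ 711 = -1.13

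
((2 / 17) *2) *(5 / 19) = 20 / 323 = 0.06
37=37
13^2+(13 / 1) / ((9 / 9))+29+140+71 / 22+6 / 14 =54617 / 154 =354.66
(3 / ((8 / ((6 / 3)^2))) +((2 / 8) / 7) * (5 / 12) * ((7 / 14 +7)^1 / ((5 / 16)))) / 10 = 13 / 70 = 0.19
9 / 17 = 0.53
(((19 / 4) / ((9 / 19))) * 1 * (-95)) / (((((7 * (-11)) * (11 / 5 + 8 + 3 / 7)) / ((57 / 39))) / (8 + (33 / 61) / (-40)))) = 976755895 / 71888256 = 13.59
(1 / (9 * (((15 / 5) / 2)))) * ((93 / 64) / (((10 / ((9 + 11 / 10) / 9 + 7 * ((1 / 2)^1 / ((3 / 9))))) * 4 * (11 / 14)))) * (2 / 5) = 113491 / 7128000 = 0.02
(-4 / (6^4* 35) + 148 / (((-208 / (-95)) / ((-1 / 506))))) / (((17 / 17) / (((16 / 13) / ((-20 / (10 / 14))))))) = 0.01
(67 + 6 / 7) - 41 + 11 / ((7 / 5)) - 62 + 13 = -100 / 7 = -14.29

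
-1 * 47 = -47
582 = 582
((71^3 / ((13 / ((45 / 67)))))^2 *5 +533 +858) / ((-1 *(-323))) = 76295084115868 / 14414179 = 5293057.91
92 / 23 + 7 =11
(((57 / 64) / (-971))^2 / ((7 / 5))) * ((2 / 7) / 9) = 1805 / 94615980032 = 0.00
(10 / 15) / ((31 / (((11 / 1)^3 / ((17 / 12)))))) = 10648 / 527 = 20.20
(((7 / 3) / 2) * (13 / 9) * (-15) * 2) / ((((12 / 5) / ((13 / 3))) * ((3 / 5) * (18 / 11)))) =-1626625 / 17496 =-92.97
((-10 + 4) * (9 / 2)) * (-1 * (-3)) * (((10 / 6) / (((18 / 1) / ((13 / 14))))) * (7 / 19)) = -195 / 76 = -2.57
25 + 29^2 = 866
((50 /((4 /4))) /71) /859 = 50 /60989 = 0.00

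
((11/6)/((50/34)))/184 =187/27600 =0.01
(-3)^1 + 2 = -1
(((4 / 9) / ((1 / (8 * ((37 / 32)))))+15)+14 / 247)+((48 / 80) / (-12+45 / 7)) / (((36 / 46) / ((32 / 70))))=353918 / 18525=19.10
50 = 50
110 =110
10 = 10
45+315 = 360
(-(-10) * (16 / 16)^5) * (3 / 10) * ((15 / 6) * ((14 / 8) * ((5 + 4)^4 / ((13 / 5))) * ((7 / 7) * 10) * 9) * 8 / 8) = 155003625 / 52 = 2980838.94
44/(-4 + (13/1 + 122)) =44/131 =0.34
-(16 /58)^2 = -0.08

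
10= 10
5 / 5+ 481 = 482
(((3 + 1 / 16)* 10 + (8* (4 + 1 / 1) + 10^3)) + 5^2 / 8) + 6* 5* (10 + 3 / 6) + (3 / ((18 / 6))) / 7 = 38889 / 28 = 1388.89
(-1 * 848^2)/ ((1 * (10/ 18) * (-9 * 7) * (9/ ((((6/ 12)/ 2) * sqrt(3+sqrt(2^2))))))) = 179776 * sqrt(5)/ 315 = 1276.16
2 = 2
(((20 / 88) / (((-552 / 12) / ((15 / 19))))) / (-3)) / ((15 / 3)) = 5 / 19228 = 0.00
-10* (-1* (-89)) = -890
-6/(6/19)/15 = -19/15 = -1.27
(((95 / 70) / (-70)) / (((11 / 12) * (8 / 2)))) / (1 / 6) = -171 / 5390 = -0.03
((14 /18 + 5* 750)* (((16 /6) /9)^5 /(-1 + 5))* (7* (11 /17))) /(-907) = -0.01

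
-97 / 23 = -4.22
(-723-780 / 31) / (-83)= 23193 / 2573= 9.01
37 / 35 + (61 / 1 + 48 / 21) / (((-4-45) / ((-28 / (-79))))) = 11601 / 19355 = 0.60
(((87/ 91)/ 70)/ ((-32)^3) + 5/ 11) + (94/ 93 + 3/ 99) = 106453371933/ 71177666560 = 1.50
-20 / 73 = -0.27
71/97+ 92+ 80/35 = 64517/679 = 95.02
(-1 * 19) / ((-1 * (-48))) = -19 / 48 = -0.40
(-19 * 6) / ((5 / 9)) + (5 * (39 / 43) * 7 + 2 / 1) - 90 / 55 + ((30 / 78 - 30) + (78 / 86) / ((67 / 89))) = -415078583 / 2059915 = -201.50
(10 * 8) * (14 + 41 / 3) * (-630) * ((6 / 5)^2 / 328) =-250992 / 41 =-6121.76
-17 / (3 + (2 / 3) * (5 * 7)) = -51 / 79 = -0.65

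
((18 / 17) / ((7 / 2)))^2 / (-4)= -324 / 14161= -0.02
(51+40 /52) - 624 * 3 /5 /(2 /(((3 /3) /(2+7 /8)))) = -19949 /1495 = -13.34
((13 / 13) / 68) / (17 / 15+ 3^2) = 15 / 10336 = 0.00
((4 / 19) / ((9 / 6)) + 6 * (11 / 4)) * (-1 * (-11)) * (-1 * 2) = -20867 / 57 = -366.09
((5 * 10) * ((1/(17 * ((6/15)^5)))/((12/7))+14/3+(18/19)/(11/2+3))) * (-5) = -126033125/62016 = -2032.27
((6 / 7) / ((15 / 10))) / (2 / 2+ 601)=2 / 2107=0.00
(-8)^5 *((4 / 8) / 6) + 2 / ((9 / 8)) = -24560 / 9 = -2728.89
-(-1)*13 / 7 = 13 / 7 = 1.86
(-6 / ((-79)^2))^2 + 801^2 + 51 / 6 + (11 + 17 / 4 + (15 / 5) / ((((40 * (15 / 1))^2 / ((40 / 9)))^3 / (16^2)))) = 641624.75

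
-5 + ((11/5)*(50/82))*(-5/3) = -890/123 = -7.24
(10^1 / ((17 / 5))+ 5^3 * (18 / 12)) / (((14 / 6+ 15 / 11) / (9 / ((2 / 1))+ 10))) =6196575 / 8296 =746.94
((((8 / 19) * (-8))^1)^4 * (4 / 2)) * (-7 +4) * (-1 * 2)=201326592 / 130321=1544.85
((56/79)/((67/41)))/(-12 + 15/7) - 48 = -17546488/365217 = -48.04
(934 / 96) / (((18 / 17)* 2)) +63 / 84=9235 / 1728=5.34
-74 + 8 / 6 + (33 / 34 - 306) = -38525 / 102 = -377.70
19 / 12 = 1.58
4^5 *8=8192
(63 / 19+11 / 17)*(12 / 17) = 15360 / 5491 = 2.80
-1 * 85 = -85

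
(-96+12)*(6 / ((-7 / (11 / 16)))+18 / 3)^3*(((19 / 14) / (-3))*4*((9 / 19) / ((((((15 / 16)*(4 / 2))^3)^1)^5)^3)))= 701186525842019639689556642823116440062656512 / 118520780815075755149990754944155924022197723388671875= 0.00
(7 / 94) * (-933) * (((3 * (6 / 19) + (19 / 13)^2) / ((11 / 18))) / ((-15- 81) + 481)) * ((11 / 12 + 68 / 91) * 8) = -100708674966 / 8308735435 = -12.12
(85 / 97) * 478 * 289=11742070 / 97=121052.27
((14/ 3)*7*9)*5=1470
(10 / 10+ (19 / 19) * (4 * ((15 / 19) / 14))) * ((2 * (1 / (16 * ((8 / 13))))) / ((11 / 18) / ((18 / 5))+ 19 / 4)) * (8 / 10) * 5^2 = 858195 / 848008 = 1.01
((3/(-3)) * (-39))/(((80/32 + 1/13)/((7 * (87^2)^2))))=406642723578/67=6069294381.76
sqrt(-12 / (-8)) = sqrt(6) / 2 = 1.22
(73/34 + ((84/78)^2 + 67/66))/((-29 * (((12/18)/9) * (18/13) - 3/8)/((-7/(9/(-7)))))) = 160626704/53931735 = 2.98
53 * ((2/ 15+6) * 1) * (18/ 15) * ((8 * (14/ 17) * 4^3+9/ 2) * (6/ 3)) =141296728/ 425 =332462.89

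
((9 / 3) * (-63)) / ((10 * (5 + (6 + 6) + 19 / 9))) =-1701 / 1720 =-0.99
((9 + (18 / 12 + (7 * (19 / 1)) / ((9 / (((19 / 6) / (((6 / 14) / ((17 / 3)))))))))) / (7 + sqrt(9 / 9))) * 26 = 496951 / 243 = 2045.07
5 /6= 0.83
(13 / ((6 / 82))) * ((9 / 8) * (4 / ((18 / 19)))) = 10127 / 12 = 843.92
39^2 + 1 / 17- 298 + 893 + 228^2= 919701 / 17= 54100.06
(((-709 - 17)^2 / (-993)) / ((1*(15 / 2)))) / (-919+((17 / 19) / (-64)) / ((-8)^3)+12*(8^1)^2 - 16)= 6629359616 / 15643187435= 0.42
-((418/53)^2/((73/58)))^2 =-102697793856064/42048373249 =-2442.37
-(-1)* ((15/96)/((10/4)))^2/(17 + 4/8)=0.00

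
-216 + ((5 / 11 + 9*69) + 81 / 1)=5351 / 11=486.45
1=1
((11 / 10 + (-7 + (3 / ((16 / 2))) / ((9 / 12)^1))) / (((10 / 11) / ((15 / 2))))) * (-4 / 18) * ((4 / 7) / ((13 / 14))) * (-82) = -499.57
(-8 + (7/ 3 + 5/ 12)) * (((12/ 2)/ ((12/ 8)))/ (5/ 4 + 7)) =-28/ 11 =-2.55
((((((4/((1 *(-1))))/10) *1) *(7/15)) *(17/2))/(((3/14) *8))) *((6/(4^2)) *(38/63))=-2261/10800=-0.21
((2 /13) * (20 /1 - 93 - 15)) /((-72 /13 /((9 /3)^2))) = 22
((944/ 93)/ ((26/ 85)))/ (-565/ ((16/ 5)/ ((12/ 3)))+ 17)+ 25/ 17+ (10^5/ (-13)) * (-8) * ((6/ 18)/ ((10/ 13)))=1511137162165/ 56664621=26668.09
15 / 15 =1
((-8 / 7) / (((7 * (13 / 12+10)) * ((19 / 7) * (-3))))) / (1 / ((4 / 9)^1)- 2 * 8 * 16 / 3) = -384 / 17635933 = -0.00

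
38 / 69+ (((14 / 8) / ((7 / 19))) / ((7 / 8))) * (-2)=-4978 / 483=-10.31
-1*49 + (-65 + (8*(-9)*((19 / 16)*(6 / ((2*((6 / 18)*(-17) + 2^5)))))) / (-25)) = -448761 / 3950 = -113.61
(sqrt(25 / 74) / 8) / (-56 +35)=-5 *sqrt(74) / 12432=-0.00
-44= -44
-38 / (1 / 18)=-684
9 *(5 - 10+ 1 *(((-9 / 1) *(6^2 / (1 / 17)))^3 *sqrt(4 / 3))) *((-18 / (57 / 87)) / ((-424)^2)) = 11745 / 1707872+ 8177556890556 *sqrt(3) / 53371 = 265386521.08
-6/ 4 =-3/ 2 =-1.50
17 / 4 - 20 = -63 / 4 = -15.75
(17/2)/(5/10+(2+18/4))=17/14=1.21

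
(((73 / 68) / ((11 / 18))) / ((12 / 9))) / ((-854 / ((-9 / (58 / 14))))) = 17739 / 5292848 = 0.00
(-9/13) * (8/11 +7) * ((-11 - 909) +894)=1530/11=139.09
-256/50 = -128/25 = -5.12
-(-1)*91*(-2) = -182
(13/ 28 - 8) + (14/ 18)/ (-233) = -442663/ 58716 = -7.54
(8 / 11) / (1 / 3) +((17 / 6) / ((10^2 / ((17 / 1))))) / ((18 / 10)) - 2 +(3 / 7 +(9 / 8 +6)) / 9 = 13396 / 10395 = 1.29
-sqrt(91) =-9.54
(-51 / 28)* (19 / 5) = -969 / 140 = -6.92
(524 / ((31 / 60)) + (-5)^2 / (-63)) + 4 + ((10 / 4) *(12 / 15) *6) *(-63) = 511289 / 1953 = 261.80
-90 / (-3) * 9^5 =1771470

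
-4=-4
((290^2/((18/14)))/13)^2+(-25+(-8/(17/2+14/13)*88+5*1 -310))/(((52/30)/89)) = 28741577965355/1136187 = 25296520.70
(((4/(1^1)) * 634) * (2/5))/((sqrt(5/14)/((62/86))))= 1223.72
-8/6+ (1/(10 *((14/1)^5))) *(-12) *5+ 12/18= -537833/806736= -0.67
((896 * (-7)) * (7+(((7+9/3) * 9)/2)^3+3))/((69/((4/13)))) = -2286394880/897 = -2548935.21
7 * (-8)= -56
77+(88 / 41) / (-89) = 280885 / 3649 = 76.98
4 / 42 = 2 / 21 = 0.10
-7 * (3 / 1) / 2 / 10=-21 / 20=-1.05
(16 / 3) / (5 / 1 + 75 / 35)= 56 / 75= 0.75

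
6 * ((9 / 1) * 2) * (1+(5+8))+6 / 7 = 10590 / 7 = 1512.86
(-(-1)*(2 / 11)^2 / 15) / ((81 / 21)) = 28 / 49005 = 0.00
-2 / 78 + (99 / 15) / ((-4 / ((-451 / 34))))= 579757 / 26520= 21.86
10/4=5/2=2.50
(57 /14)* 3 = 171 /14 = 12.21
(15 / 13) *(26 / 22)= 15 / 11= 1.36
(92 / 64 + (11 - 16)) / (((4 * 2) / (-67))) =3819 / 128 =29.84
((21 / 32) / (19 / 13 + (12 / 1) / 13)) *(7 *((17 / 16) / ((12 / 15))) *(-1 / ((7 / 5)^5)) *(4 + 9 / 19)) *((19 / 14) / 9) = -293515625 / 914608128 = -0.32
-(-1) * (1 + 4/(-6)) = 1/3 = 0.33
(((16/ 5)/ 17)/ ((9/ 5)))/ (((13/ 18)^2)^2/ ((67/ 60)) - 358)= -1041984/ 3564674291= -0.00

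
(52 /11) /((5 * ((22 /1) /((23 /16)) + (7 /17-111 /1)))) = -0.01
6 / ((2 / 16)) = 48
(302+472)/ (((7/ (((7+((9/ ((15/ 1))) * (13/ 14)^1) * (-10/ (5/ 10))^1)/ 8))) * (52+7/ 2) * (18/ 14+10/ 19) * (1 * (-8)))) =71079/ 998704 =0.07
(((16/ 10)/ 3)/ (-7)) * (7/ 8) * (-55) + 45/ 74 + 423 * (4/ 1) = 376573/ 222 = 1696.27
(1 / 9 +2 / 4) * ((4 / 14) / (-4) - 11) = -1705 / 252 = -6.77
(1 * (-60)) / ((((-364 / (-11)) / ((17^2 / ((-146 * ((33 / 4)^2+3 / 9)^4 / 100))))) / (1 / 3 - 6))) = -0.00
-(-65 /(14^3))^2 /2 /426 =-4225 /6415164672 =-0.00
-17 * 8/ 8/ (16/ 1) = -17/ 16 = -1.06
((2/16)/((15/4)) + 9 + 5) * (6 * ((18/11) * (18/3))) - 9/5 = 45369/55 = 824.89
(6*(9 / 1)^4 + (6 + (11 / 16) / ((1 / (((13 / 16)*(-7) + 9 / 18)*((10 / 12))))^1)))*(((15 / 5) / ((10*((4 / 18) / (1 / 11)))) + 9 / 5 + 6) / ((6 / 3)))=35133550487 / 225280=155955.04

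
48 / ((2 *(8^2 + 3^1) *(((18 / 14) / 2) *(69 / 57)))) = 0.46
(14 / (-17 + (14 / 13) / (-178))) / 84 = -1157 / 118056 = -0.01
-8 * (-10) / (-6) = -40 / 3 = -13.33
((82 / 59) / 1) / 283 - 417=-6962567 / 16697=-417.00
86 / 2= 43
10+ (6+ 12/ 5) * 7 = 344/ 5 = 68.80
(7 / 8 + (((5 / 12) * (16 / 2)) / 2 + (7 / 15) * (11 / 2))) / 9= 613 / 1080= 0.57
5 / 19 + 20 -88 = -1287 / 19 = -67.74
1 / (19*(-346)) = -1 / 6574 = -0.00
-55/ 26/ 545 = -11/ 2834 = -0.00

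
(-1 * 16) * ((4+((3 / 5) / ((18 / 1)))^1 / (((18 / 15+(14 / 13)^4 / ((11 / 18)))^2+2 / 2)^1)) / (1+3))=-1489444396997098 / 93028585176543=-16.01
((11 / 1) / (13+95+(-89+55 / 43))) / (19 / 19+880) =473 / 768232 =0.00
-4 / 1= -4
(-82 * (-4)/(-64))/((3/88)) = -451/3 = -150.33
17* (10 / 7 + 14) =1836 / 7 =262.29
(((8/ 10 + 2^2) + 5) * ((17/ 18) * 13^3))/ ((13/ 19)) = 2674763/ 90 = 29719.59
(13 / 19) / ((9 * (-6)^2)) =0.00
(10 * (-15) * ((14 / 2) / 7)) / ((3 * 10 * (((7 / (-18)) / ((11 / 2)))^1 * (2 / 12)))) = 2970 / 7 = 424.29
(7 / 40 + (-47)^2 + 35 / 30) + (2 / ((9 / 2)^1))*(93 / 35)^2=65076301 / 29400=2213.48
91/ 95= 0.96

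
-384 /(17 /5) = -1920 /17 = -112.94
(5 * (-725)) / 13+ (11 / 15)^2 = -814052 / 2925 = -278.31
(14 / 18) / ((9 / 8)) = 56 / 81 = 0.69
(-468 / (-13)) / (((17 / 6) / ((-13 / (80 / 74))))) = -12987 / 85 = -152.79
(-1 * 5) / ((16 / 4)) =-5 / 4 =-1.25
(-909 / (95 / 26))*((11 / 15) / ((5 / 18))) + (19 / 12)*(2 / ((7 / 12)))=-10828658 / 16625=-651.35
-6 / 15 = -2 / 5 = -0.40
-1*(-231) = 231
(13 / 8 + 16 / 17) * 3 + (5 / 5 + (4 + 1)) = 1863 / 136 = 13.70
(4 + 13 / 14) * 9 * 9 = 5589 / 14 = 399.21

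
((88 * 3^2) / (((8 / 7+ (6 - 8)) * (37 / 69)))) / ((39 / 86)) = -1827672 / 481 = -3799.73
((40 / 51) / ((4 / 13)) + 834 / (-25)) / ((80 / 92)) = -225883 / 6375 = -35.43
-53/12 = -4.42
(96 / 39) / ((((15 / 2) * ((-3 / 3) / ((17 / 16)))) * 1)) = -68 / 195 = -0.35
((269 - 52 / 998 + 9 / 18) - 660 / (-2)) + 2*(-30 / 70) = 598.59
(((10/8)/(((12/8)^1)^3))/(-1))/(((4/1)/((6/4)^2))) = -5/24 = -0.21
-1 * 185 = -185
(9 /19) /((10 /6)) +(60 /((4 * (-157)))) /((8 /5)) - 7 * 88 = -73474333 /119320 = -615.78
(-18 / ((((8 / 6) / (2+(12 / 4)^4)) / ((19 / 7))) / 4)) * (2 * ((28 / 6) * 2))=-227088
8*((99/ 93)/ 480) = 11/ 620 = 0.02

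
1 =1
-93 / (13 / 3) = -279 / 13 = -21.46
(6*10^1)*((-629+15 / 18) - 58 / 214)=-4034570 / 107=-37706.26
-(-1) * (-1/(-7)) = 0.14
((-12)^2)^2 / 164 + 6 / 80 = 126.51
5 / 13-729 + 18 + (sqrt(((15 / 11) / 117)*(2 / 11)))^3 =-710.62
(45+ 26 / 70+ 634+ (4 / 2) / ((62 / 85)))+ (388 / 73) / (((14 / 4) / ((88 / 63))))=3414272347 / 4989915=684.23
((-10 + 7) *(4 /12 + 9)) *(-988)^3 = 27004047616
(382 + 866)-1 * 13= 1235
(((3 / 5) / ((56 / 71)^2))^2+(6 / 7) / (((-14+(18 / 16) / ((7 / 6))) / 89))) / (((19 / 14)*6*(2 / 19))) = -29445647621 / 5127987200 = -5.74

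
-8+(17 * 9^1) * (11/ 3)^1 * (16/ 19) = 8824/ 19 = 464.42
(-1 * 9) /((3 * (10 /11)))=-33 /10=-3.30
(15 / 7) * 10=150 / 7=21.43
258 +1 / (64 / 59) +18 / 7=117149 / 448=261.49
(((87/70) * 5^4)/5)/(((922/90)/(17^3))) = 480859875/6454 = 74505.71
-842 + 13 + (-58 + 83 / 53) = -46928 / 53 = -885.43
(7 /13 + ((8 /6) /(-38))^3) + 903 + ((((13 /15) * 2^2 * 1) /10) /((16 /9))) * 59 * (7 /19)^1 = 437096308877 /481501800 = 907.78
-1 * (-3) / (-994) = -3 / 994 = -0.00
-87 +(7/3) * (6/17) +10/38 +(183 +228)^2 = 54533733/323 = 168835.09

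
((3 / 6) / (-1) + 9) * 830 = 7055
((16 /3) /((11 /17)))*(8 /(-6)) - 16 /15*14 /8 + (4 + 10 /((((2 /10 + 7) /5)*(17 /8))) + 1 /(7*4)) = -436123 /78540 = -5.55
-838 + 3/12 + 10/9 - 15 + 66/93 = -949637/1116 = -850.93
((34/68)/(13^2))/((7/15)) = 0.01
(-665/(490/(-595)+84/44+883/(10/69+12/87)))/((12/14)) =-246347255/991566057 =-0.25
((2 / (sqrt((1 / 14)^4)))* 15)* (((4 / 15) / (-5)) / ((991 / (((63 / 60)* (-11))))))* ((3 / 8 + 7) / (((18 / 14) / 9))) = 4674747 / 24775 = 188.69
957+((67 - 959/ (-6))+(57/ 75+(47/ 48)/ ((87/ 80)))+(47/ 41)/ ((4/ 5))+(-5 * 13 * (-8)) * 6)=4608842201/ 1070100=4306.93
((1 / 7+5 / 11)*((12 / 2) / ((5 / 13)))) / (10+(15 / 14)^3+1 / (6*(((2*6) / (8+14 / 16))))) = 7789824 / 9489755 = 0.82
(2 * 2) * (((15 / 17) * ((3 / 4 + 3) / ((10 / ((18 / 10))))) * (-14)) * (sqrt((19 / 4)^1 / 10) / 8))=-567 * sqrt(190) / 2720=-2.87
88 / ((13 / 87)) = 588.92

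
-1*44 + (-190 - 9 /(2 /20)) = -324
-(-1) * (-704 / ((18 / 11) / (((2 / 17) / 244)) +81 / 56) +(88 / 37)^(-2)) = -495053789 / 16196444352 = -0.03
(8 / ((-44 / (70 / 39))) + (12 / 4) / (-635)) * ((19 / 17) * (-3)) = 1713553 / 1543685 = 1.11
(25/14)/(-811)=-25/11354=-0.00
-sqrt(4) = -2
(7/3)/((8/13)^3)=15379/1536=10.01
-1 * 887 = -887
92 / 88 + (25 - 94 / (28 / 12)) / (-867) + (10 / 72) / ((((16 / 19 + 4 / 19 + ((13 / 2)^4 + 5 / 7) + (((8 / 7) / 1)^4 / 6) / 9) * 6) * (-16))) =363517323185725 / 341945899515528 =1.06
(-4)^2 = 16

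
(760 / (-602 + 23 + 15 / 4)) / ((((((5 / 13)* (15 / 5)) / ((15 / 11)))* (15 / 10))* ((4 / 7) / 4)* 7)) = -6080 / 5841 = -1.04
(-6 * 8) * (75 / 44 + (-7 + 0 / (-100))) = 2796 / 11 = 254.18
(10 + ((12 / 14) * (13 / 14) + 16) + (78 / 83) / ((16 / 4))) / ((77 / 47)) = 10333843 / 626318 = 16.50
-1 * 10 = -10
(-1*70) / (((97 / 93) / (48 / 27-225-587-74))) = 17268860 / 291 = 59343.16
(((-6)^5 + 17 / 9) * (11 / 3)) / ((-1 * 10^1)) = 769637 / 270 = 2850.51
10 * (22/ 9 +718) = 64840/ 9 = 7204.44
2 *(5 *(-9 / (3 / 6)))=-180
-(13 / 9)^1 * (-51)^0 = -13 / 9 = -1.44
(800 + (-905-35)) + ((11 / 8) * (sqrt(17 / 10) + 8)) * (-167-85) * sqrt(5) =693 * sqrt(5) * (-80-sqrt(170)) / 20-140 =-7348.59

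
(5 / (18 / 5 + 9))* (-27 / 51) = -25 / 119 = -0.21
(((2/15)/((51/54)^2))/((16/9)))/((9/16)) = 216/1445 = 0.15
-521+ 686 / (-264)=-69115 / 132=-523.60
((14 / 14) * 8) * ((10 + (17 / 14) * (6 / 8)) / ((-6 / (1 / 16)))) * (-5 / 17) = 0.27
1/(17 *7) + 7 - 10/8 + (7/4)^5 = 2701729/121856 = 22.17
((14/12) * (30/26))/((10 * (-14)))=-1/104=-0.01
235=235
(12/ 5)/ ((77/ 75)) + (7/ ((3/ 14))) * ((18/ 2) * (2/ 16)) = 12039/ 308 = 39.09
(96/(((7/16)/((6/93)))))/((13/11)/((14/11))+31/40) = 8.31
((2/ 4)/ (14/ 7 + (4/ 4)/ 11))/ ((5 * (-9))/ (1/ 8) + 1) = -11/ 16514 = -0.00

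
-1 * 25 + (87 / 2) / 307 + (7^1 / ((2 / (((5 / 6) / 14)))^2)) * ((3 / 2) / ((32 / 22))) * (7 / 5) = -46871051 / 1886208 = -24.85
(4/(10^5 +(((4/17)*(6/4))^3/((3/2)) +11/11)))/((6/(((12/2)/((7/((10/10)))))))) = 19652/3439135399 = 0.00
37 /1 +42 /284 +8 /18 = 48043 /1278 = 37.59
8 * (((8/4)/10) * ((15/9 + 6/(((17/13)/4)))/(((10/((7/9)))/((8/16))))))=1.25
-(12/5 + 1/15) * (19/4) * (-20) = 703/3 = 234.33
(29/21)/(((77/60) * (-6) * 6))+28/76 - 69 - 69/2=-19016579/184338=-103.16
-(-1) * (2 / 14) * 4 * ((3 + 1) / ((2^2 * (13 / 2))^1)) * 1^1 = 8 / 91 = 0.09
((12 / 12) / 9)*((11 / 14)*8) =44 / 63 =0.70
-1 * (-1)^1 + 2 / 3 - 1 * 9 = -22 / 3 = -7.33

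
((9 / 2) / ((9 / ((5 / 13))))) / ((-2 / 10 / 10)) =-125 / 13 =-9.62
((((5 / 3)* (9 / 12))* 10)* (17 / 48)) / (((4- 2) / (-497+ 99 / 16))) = -3337525 / 3072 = -1086.43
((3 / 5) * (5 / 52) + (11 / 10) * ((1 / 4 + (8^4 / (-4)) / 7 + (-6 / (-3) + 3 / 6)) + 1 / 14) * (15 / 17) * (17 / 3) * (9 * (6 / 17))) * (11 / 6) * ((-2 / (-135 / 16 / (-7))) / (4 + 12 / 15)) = 28433680 / 17901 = 1588.39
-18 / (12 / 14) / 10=-21 / 10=-2.10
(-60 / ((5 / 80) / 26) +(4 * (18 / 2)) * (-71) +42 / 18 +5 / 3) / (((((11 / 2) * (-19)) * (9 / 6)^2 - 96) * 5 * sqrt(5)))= 220096 * sqrt(5) / 66225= 7.43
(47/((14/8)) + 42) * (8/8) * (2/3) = 964/21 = 45.90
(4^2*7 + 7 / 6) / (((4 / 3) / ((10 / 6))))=3395 / 24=141.46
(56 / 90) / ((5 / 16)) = 448 / 225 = 1.99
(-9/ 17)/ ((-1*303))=3/ 1717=0.00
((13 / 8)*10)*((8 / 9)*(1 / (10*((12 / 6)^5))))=13 / 288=0.05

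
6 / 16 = 3 / 8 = 0.38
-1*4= -4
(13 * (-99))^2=1656369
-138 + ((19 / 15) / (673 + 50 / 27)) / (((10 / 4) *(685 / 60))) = -453271134 / 3284575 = -138.00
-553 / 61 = -9.07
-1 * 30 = -30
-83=-83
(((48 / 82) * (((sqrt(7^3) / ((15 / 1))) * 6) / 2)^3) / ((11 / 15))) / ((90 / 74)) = 710696 * sqrt(7) / 56375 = 33.35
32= 32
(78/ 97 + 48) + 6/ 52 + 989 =2617633/ 2522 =1037.92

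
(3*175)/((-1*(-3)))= 175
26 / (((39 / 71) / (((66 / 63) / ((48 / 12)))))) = 781 / 63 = 12.40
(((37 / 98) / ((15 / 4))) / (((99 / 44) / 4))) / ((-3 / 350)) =-11840 / 567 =-20.88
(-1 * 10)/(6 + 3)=-10/9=-1.11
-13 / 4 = -3.25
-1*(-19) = 19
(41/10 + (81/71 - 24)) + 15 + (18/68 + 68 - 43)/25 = -82938/30175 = -2.75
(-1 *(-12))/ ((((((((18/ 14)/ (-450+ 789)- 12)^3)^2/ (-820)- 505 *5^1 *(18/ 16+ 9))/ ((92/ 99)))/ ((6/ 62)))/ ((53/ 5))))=-1566954669665051574904192/ 3999838832867223121780280727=-0.00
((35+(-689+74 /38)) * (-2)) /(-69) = -24778 /1311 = -18.90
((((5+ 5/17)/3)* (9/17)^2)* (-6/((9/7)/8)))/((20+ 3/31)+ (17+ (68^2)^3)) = -1406160/7528907105866511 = -0.00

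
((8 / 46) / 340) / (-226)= -1 / 441830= -0.00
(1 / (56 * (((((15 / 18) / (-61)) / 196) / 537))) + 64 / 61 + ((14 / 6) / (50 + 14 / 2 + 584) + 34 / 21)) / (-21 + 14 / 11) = 2071064243974 / 296972095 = 6973.94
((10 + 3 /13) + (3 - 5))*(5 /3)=535 /39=13.72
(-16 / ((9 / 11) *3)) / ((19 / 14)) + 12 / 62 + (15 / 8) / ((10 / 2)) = -538739 / 127224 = -4.23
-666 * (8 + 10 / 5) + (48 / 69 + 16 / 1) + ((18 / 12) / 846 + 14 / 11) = -947764523 / 142692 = -6642.03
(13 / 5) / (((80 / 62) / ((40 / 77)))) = 403 / 385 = 1.05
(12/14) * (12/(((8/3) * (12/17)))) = 153/28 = 5.46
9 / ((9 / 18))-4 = 14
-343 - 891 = -1234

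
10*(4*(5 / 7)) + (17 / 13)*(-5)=2005 / 91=22.03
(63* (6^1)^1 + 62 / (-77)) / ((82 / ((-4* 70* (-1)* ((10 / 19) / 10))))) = 580880 / 8569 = 67.79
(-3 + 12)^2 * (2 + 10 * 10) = 8262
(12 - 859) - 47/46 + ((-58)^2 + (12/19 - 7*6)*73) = -440423/874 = -503.92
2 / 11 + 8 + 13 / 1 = 233 / 11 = 21.18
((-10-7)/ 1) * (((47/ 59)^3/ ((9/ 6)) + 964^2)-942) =-9723888754448/ 616137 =-15782023.73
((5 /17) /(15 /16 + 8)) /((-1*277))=-80 /673387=-0.00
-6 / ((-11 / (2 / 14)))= 6 / 77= 0.08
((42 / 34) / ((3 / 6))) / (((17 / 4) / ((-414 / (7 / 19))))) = -188784 / 289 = -653.23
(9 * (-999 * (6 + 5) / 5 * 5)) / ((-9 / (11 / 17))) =120879 / 17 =7110.53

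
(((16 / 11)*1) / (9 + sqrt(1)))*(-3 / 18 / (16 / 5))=-1 / 132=-0.01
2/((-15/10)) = -4/3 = -1.33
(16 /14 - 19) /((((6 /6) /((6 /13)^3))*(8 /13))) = -2.85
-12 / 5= -2.40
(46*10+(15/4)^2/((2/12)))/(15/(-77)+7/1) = 335335/4192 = 79.99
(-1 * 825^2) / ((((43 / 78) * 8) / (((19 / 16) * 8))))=-504343125 / 344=-1466113.74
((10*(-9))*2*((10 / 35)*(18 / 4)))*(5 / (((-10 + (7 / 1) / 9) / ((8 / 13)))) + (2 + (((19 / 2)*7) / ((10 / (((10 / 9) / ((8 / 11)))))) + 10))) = -152606205 / 30212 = -5051.18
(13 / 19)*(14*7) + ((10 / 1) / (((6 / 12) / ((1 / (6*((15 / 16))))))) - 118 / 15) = 53644 / 855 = 62.74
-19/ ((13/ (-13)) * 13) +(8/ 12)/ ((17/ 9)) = 401/ 221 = 1.81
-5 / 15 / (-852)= 1 / 2556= 0.00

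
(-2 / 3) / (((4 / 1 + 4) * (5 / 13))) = -0.22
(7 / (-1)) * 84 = -588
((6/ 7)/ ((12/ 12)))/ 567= 2/ 1323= 0.00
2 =2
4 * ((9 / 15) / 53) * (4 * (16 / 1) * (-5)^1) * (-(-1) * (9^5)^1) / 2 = -22674816 / 53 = -427826.72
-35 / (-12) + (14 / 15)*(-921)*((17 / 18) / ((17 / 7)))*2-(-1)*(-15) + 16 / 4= -121799 / 180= -676.66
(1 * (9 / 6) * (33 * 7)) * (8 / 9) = 308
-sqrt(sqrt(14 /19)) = -0.93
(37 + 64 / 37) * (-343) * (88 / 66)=-1966076 / 111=-17712.40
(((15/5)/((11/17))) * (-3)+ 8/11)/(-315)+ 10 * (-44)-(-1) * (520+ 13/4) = 230885/2772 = 83.29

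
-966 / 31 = -31.16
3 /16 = 0.19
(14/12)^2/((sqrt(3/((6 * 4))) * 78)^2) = 49/27378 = 0.00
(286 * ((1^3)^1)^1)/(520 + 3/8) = 2288/4163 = 0.55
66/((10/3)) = 99/5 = 19.80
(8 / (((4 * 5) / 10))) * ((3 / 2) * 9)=54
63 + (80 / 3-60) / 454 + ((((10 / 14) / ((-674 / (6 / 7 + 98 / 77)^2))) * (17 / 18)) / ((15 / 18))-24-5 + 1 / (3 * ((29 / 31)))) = 3156034750985 / 92073201913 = 34.28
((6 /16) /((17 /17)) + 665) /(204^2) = 5323 /332928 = 0.02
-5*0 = 0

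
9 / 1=9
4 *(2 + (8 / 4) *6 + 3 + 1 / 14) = 478 / 7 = 68.29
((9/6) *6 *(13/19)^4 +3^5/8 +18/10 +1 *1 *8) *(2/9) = 219707807/23457780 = 9.37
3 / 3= 1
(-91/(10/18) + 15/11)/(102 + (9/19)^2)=-1075058/676555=-1.59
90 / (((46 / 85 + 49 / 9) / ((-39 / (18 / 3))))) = -447525 / 4579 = -97.73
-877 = -877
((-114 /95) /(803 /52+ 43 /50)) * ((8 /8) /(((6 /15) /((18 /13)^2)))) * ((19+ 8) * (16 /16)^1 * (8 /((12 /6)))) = -38.10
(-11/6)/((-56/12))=11/28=0.39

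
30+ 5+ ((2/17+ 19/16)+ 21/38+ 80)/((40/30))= 96.39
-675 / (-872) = 675 / 872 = 0.77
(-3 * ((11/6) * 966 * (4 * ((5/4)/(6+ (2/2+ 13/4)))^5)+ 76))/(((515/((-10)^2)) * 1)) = -529632526560/11933188703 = -44.38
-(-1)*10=10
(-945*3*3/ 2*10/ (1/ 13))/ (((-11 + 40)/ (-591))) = 326719575/ 29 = 11266192.24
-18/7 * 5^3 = -321.43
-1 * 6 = -6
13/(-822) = -13/822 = -0.02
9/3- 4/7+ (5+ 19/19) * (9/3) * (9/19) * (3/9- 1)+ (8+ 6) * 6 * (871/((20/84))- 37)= 202278067/665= 304177.54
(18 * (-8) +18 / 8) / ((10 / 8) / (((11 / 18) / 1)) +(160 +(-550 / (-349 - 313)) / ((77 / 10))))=-0.87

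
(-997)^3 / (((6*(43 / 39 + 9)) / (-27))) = 347850467523 / 788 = 441434603.46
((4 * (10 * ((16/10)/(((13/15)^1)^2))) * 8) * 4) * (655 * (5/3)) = 503040000/169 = 2976568.05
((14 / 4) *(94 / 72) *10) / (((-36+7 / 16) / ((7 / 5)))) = -9212 / 5121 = -1.80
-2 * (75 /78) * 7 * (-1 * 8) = 1400 /13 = 107.69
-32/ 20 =-8/ 5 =-1.60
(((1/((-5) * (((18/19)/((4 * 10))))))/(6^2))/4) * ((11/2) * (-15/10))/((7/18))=1.24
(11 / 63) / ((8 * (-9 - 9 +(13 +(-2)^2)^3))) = 1 / 224280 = 0.00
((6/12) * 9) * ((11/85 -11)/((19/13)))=-54054/1615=-33.47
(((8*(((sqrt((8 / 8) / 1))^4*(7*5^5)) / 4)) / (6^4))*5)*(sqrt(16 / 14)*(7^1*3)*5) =546875*sqrt(14) / 108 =18946.47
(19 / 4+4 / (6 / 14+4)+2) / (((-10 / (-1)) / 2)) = 949 / 620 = 1.53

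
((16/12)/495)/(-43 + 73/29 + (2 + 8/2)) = -29/371250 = -0.00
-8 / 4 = -2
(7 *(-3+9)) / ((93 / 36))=504 / 31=16.26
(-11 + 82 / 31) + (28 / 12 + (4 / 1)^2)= 928 / 93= 9.98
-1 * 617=-617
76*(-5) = -380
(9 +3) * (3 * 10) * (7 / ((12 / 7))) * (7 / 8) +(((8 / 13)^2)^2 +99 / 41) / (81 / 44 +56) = 3066728714525 / 2384158036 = 1286.29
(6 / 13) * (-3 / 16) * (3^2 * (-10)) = 405 / 52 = 7.79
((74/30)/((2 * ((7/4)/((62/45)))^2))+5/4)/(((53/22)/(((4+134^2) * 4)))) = 947748345104/15776775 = 60072.38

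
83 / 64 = 1.30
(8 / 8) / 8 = 1 / 8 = 0.12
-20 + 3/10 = -197/10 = -19.70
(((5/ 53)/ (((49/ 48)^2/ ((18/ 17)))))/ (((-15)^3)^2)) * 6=1024/ 20280946875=0.00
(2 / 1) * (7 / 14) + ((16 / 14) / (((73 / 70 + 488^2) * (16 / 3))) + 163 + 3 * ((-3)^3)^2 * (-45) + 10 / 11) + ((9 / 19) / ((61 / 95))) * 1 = -1098985104283283 / 11185672663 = -98249.35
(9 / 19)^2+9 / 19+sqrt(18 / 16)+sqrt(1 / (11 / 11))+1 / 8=3*sqrt(2) / 4+5265 / 2888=2.88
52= 52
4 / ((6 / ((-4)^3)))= -128 / 3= -42.67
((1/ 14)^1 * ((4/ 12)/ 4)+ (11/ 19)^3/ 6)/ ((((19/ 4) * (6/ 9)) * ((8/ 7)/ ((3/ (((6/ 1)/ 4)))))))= 44127/ 2085136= 0.02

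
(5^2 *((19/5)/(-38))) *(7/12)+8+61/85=14809/2040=7.26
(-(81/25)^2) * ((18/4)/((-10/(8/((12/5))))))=19683/1250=15.75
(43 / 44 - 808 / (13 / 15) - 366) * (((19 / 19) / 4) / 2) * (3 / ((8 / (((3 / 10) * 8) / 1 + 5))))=-82370103 / 183040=-450.01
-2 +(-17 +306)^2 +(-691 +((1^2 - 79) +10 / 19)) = 1572260 / 19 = 82750.53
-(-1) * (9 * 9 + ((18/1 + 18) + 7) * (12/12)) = 124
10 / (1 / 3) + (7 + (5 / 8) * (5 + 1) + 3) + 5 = 195 / 4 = 48.75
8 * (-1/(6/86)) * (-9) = 1032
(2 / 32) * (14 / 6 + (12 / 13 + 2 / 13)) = 133 / 624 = 0.21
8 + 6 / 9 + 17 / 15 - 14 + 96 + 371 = 2314 / 5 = 462.80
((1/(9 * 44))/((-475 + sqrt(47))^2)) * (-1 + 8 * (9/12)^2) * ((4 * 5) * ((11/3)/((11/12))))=70/(99 * (475 - sqrt(47))^2)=0.00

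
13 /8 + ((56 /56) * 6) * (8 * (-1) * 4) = -1523 /8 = -190.38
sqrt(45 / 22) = 3 * sqrt(110) / 22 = 1.43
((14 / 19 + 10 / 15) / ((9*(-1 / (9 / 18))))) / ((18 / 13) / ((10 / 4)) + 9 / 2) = -5200 / 337041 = -0.02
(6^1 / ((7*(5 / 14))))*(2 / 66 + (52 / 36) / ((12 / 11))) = 1609 / 495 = 3.25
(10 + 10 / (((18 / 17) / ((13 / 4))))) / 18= 1465 / 648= 2.26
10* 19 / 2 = 95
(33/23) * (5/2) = 165/46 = 3.59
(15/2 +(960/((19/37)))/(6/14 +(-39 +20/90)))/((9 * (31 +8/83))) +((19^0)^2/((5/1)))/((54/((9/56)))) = -1826114911/12440213520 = -0.15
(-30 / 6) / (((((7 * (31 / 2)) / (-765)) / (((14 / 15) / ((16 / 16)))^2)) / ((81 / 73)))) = 77112 / 2263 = 34.08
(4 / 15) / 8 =1 / 30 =0.03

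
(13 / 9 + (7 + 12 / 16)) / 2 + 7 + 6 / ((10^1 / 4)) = 5039 / 360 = 14.00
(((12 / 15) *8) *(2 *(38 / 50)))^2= 1478656 / 15625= 94.63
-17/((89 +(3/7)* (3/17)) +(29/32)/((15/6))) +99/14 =82027889/11920314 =6.88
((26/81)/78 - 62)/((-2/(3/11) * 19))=15065/33858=0.44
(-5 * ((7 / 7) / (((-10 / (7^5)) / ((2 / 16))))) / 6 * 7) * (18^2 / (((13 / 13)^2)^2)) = 3176523 / 8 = 397065.38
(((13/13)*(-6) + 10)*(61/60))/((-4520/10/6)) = -61/1130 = -0.05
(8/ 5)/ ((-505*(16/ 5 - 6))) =0.00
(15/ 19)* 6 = 90/ 19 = 4.74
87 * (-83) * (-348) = 2512908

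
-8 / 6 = -4 / 3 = -1.33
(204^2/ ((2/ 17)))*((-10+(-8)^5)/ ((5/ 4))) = -46379034432/ 5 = -9275806886.40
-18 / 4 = -4.50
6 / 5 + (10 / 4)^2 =7.45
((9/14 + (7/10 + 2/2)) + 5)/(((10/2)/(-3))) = -771/175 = -4.41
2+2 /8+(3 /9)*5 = 47 /12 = 3.92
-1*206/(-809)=206/809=0.25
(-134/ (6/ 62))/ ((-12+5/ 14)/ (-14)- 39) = 814184/ 22443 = 36.28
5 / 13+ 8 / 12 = 41 / 39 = 1.05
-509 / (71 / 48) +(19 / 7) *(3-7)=-354.97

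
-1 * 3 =-3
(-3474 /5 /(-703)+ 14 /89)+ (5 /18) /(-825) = 1.15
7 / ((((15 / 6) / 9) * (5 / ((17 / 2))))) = 1071 / 25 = 42.84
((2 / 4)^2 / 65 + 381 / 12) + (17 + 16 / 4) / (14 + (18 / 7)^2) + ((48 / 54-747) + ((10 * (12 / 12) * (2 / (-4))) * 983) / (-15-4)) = -204160669 / 449046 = -454.65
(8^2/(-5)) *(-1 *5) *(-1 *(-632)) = 40448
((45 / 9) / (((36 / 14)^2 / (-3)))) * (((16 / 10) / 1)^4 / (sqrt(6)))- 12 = -12- 25088 * sqrt(6) / 10125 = -18.07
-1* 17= -17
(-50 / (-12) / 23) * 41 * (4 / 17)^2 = 8200 / 19941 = 0.41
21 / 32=0.66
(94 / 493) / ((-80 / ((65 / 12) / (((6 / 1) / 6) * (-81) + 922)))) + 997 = 39683438845 / 39802848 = 997.00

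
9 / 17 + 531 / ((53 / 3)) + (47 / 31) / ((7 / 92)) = 9876010 / 195517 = 50.51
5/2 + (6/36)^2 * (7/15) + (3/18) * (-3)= 1087/540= 2.01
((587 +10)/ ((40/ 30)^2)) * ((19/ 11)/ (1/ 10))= 510435/ 88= 5800.40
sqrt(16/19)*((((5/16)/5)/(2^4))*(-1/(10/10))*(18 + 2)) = -5*sqrt(19)/304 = -0.07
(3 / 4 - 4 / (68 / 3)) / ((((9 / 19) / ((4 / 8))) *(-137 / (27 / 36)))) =-247 / 74528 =-0.00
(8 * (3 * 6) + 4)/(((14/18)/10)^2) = 1198800/49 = 24465.31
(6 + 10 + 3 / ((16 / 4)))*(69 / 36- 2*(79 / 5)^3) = -792614087 / 6000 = -132102.35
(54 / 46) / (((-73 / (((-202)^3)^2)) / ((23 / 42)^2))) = -1171918246263504 / 3577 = -327626012374.48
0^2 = 0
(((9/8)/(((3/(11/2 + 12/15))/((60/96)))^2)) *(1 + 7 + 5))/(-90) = -5733/20480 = -0.28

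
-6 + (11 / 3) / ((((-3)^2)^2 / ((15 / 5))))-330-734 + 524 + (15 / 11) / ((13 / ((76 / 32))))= -50558875 / 92664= -545.62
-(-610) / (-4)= -305 / 2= -152.50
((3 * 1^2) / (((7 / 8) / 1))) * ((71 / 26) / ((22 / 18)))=7668 / 1001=7.66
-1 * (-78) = 78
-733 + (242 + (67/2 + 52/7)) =-6301/14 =-450.07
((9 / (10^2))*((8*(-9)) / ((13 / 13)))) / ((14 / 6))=-486 / 175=-2.78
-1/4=-0.25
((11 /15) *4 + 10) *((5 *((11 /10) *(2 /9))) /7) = 2134 /945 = 2.26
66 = 66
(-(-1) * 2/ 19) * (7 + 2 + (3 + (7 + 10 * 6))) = 8.32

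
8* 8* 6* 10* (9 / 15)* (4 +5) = 20736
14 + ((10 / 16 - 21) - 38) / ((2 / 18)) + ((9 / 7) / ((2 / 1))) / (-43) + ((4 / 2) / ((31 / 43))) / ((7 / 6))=-37996733 / 74648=-509.01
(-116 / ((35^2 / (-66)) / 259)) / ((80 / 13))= 460317 / 1750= 263.04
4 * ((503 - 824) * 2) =-2568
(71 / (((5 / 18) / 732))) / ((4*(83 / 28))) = 6548472 / 415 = 15779.45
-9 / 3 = -3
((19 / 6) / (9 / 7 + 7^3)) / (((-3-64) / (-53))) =0.01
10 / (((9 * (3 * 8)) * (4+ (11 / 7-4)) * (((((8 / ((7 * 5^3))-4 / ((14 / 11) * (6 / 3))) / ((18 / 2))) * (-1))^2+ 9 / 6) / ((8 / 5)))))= 64312500 / 2087626783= 0.03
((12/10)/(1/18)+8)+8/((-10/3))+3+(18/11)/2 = 1706/55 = 31.02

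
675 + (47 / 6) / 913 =3697697 / 5478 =675.01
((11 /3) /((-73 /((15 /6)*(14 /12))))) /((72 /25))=-9625 /189216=-0.05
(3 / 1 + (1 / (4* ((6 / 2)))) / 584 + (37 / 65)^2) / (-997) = -98424577 / 29519973600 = -0.00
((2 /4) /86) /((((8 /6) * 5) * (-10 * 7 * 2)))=-3 /481600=-0.00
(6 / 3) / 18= 1 / 9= 0.11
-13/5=-2.60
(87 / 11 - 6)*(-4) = -84 / 11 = -7.64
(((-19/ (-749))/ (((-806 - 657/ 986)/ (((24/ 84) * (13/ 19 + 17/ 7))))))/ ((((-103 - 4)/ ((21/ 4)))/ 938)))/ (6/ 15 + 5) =0.00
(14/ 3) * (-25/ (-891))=0.13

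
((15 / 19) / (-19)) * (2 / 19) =-30 / 6859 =-0.00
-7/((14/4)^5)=-32/2401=-0.01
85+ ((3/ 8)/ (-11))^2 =658249/ 7744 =85.00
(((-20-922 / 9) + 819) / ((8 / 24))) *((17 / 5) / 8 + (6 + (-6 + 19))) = 1623671 / 40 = 40591.78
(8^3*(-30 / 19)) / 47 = -15360 / 893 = -17.20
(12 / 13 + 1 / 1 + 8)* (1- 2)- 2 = -155 / 13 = -11.92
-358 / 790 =-179 / 395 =-0.45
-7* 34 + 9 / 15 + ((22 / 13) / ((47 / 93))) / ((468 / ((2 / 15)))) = -84854728 / 357435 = -237.40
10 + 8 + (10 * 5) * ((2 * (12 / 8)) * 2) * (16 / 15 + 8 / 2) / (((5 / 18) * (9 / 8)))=4882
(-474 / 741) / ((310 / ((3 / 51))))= -79 / 650845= -0.00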